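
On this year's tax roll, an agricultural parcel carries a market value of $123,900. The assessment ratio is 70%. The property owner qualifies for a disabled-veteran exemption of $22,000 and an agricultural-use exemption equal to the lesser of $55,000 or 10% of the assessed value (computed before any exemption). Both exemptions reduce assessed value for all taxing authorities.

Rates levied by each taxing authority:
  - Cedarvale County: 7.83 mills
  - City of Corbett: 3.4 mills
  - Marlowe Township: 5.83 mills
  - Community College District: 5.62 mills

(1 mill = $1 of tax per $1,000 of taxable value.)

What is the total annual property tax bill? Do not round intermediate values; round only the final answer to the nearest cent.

Assessed value = $123,900 × 0.7 = $86,730
Agricultural-use exemption = min($55,000, 10% × $86,730) = min($55,000, $8,673) = $8,673 (percentage binds)
Taxable value = $86,730 − $22,000 − $8,673 = $56,057
Cedarvale County: $56,057 × 0.00783 = $438.92631
City of Corbett: $56,057 × 0.0034 = $190.5938
Marlowe Township: $56,057 × 0.00583 = $326.81231
Community College District: $56,057 × 0.00562 = $315.04034
Total = $1,271.37276

$1,271.37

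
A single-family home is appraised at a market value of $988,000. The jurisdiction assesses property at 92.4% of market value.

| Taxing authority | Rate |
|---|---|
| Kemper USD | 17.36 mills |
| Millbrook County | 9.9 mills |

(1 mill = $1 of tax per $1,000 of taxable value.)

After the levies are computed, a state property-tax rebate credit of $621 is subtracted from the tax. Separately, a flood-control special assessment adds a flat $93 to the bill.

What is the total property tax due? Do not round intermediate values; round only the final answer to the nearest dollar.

Assessed value = $988,000 × 0.924 = $912,912
Kemper USD: $912,912 × 0.01736 = $15,848.15232
Millbrook County: $912,912 × 0.0099 = $9,037.8288
Levies subtotal = $24,885.98112
After credit = $24,885.98112 − $621 = $24,264.98112
Total = $24,264.98112 + $93 = $24,357.98112

$24,358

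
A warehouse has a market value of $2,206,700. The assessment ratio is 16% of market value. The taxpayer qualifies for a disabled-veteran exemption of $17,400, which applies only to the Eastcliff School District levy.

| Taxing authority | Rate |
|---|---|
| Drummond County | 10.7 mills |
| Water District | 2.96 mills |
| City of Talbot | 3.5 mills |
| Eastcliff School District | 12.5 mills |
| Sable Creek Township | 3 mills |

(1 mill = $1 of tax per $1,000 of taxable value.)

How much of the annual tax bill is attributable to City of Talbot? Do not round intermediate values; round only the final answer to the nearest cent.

$1,235.75

Assessed value = $2,206,700 × 0.16 = $353,072
City of Talbot taxable value = $353,072 (exemption does not apply)
City of Talbot levy = $353,072 × 0.0035 = $1,235.752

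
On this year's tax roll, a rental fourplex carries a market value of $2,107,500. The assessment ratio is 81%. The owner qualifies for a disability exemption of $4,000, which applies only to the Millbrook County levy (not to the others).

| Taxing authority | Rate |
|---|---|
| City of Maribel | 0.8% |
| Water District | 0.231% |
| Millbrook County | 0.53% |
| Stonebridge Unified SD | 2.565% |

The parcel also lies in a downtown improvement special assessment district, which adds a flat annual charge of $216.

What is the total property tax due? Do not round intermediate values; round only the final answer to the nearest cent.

$70,628.71

Assessed value = $2,107,500 × 0.81 = $1,707,075
City of Maribel: $1,707,075 × 0.008 = $13,656.6
Water District: $1,707,075 × 0.00231 = $3,943.34325
Millbrook County: ($1,707,075 − $4,000) × 0.0053 = $1,703,075 × 0.0053 = $9,026.2975
Stonebridge Unified SD: $1,707,075 × 0.02565 = $43,786.47375
Levies subtotal = $70,412.7145
Total = $70,412.7145 + $216 = $70,628.7145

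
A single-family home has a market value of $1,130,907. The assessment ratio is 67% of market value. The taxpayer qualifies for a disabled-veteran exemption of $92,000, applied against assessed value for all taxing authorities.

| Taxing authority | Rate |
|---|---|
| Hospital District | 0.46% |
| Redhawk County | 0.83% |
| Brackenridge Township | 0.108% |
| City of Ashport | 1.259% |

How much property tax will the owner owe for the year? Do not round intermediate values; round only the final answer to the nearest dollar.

Assessed value = $1,130,907 × 0.67 = $757,707.69
Taxable value = $757,707.69 − $92,000 = $665,707.69
Hospital District: $665,707.69 × 0.0046 = $3,062.255374
Redhawk County: $665,707.69 × 0.0083 = $5,525.373827
Brackenridge Township: $665,707.69 × 0.00108 = $718.9643052
City of Ashport: $665,707.69 × 0.01259 = $8,381.2598171
Total = $3,062.255374 + $5,525.373827 + $718.9643052 + $8,381.2598171 = $17,687.8533233

$17,688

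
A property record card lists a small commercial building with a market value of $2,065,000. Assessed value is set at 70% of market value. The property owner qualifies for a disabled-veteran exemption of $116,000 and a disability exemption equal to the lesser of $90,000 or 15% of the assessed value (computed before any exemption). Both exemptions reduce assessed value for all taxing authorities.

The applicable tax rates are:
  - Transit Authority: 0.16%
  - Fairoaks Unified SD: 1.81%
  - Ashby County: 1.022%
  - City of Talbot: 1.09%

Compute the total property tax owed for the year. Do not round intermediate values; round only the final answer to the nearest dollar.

$50,596

Assessed value = $2,065,000 × 0.7 = $1,445,500
Disability exemption = min($90,000, 15% × $1,445,500) = min($90,000, $216,825) = $90,000 (dollar cap binds)
Taxable value = $1,445,500 − $116,000 − $90,000 = $1,239,500
Transit Authority: $1,239,500 × 0.0016 = $1,983.2
Fairoaks Unified SD: $1,239,500 × 0.0181 = $22,434.95
Ashby County: $1,239,500 × 0.01022 = $12,667.69
City of Talbot: $1,239,500 × 0.0109 = $13,510.55
Total = $50,596.39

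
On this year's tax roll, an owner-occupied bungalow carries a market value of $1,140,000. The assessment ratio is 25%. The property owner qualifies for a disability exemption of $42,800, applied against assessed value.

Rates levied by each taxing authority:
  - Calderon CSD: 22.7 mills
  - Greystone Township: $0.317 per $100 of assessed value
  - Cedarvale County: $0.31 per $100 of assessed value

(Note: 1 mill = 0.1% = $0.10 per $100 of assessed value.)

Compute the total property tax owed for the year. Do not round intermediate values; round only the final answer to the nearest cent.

$7,016.53

Assessed value = $1,140,000 × 0.25 = $285,000
Taxable value = $285,000 − $42,800 = $242,200
Calderon CSD: $242,200 × 0.0227 = $5,497.94
Greystone Township: $242,200 × 0.00317 = $767.774
Cedarvale County: $242,200 × 0.0031 = $750.82
Total = $7,016.534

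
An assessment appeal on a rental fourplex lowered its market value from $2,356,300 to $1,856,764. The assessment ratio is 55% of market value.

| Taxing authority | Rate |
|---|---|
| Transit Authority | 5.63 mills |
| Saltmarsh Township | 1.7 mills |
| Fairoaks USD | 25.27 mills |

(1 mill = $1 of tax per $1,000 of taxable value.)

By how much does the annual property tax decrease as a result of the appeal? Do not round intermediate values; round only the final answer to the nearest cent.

$8,956.68

Old assessed value = $2,356,300 × 0.55 = $1,295,965
New assessed value = $1,856,764 × 0.55 = $1,021,220.2
Combined rate = 0.00563 + 0.0017 + 0.02527 = 0.0326
Old tax = $1,295,965 × 0.0326 = $42,248.459
New tax = $1,021,220.2 × 0.0326 = $33,291.77852
Reduction = $42,248.459 − $33,291.77852 = $8,956.68048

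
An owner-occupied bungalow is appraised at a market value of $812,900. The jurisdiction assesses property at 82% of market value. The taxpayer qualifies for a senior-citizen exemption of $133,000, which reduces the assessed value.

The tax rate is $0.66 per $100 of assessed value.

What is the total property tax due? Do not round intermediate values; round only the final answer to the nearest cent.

Assessed value = $812,900 × 0.82 = $666,578
Taxable value = $666,578 − $133,000 = $533,578
Tax = $533,578 × 0.0066 = $3,521.6148

$3,521.61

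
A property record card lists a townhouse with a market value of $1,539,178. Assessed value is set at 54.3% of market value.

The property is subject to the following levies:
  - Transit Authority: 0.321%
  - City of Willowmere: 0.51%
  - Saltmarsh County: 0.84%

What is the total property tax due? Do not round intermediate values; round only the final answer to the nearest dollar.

$13,966

Assessed value = $1,539,178 × 0.543 = $835,773.654
Transit Authority: $835,773.654 × 0.00321 = $2,682.83342934
City of Willowmere: $835,773.654 × 0.0051 = $4,262.4456354
Saltmarsh County: $835,773.654 × 0.0084 = $7,020.4986936
Total = $2,682.83342934 + $4,262.4456354 + $7,020.4986936 = $13,965.77775834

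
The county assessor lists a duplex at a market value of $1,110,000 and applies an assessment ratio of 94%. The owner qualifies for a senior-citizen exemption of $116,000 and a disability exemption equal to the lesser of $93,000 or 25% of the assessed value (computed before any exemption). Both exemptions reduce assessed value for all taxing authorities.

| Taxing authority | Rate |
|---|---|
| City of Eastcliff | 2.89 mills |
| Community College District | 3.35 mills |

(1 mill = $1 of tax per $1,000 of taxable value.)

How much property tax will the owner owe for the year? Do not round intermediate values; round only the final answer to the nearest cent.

$5,206.66

Assessed value = $1,110,000 × 0.94 = $1,043,400
Disability exemption = min($93,000, 25% × $1,043,400) = min($93,000, $260,850) = $93,000 (dollar cap binds)
Taxable value = $1,043,400 − $116,000 − $93,000 = $834,400
City of Eastcliff: $834,400 × 0.00289 = $2,411.416
Community College District: $834,400 × 0.00335 = $2,795.24
Total = $5,206.656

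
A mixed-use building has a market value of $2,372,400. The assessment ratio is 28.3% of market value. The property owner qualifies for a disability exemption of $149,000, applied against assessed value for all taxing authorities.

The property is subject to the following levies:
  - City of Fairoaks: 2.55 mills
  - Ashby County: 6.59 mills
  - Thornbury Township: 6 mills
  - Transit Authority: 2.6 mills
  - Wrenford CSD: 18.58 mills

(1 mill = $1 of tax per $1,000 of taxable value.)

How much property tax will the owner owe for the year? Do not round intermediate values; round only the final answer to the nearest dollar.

Assessed value = $2,372,400 × 0.283 = $671,389.2
Taxable value = $671,389.2 − $149,000 = $522,389.2
City of Fairoaks: $522,389.2 × 0.00255 = $1,332.09246
Ashby County: $522,389.2 × 0.00659 = $3,442.544828
Thornbury Township: $522,389.2 × 0.006 = $3,134.3352
Transit Authority: $522,389.2 × 0.0026 = $1,358.21192
Wrenford CSD: $522,389.2 × 0.01858 = $9,705.991336
Total = $1,332.09246 + $3,442.544828 + $3,134.3352 + $1,358.21192 + $9,705.991336 = $18,973.175744

$18,973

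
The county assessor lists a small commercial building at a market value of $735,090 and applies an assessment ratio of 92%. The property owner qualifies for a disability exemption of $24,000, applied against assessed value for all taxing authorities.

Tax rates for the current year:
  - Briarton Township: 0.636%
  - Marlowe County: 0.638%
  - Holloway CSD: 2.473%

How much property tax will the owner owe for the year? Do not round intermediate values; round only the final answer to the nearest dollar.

$24,441

Assessed value = $735,090 × 0.92 = $676,282.8
Taxable value = $676,282.8 − $24,000 = $652,282.8
Briarton Township: $652,282.8 × 0.00636 = $4,148.518608
Marlowe County: $652,282.8 × 0.00638 = $4,161.564264
Holloway CSD: $652,282.8 × 0.02473 = $16,130.953644
Total = $4,148.518608 + $4,161.564264 + $16,130.953644 = $24,441.036516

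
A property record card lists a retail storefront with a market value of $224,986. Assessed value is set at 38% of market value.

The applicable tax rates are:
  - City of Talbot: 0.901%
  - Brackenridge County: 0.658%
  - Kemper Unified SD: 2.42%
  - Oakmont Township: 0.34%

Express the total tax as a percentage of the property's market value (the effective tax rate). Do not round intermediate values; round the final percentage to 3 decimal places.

Assessed value = $224,986 × 0.38 = $85,494.68
City of Talbot: $85,494.68 × 0.00901 = $770.3070668
Brackenridge County: $85,494.68 × 0.00658 = $562.5549944
Kemper Unified SD: $85,494.68 × 0.0242 = $2,068.971256
Oakmont Township: $85,494.68 × 0.0034 = $290.681912
Total tax = $3,692.5152292
Effective rate = $3,692.5152292 ÷ $224,986 = 1.641% of market value

1.641%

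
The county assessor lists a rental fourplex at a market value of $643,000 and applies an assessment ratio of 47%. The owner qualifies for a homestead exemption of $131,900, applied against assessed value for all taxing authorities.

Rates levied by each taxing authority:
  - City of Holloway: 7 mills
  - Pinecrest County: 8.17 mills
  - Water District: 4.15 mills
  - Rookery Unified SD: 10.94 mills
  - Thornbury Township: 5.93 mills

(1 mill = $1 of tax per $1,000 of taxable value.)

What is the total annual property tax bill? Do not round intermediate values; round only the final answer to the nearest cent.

$6,163.52

Assessed value = $643,000 × 0.47 = $302,210
Taxable value = $302,210 − $131,900 = $170,310
City of Holloway: $170,310 × 0.007 = $1,192.17
Pinecrest County: $170,310 × 0.00817 = $1,391.4327
Water District: $170,310 × 0.00415 = $706.7865
Rookery Unified SD: $170,310 × 0.01094 = $1,863.1914
Thornbury Township: $170,310 × 0.00593 = $1,009.9383
Total = $1,192.17 + $1,391.4327 + $706.7865 + $1,863.1914 + $1,009.9383 = $6,163.5189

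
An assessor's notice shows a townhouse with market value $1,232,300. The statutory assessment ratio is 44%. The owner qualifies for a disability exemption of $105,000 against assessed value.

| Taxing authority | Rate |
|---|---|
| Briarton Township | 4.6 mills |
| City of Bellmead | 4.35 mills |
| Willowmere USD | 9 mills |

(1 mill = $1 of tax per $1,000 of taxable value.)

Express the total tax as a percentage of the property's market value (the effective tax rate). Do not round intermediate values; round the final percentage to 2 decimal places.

0.64%

Assessed value = $1,232,300 × 0.44 = $542,212
Taxable value = $542,212 − $105,000 = $437,212
Briarton Township: $437,212 × 0.0046 = $2,011.1752
City of Bellmead: $437,212 × 0.00435 = $1,901.8722
Willowmere USD: $437,212 × 0.009 = $3,934.908
Total tax = $7,847.9554
Effective rate = $7,847.9554 ÷ $1,232,300 = 0.64% of market value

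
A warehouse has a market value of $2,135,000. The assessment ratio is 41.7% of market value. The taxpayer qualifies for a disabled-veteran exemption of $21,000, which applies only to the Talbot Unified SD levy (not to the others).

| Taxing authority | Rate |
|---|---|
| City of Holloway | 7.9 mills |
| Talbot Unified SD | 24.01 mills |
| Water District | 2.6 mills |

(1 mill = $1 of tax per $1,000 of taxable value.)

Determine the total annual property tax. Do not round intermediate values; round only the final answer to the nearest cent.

Assessed value = $2,135,000 × 0.417 = $890,295
City of Holloway: $890,295 × 0.0079 = $7,033.3305
Talbot Unified SD: ($890,295 − $21,000) × 0.02401 = $869,295 × 0.02401 = $20,871.77295
Water District: $890,295 × 0.0026 = $2,314.767
Total = $30,219.87045

$30,219.87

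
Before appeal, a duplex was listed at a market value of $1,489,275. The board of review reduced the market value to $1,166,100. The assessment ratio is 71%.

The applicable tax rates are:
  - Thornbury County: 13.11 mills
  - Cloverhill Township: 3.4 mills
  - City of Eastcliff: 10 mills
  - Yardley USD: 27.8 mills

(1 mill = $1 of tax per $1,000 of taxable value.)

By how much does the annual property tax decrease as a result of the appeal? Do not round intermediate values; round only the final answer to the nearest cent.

$12,461.66

Old assessed value = $1,489,275 × 0.71 = $1,057,385.25
New assessed value = $1,166,100 × 0.71 = $827,931
Combined rate = 0.01311 + 0.0034 + 0.01 + 0.0278 = 0.05431
Old tax = $1,057,385.25 × 0.05431 = $57,426.5929275
New tax = $827,931 × 0.05431 = $44,964.93261
Reduction = $57,426.5929275 − $44,964.93261 = $12,461.6603175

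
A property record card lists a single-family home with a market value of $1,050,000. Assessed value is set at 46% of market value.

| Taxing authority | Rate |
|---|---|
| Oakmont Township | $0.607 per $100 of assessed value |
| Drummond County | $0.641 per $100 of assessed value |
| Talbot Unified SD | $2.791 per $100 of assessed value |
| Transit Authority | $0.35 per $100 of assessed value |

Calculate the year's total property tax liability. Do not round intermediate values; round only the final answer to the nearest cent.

$21,198.87

Assessed value = $1,050,000 × 0.46 = $483,000
Oakmont Township: $483,000 × 0.00607 = $2,931.81
Drummond County: $483,000 × 0.00641 = $3,096.03
Talbot Unified SD: $483,000 × 0.02791 = $13,480.53
Transit Authority: $483,000 × 0.0035 = $1,690.5
Total = $2,931.81 + $3,096.03 + $13,480.53 + $1,690.5 = $21,198.87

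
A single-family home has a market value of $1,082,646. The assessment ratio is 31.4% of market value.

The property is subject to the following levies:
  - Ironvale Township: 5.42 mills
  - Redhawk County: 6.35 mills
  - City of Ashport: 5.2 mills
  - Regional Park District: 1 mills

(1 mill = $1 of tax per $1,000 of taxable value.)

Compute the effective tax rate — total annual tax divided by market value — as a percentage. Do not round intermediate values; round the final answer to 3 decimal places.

0.564%

Assessed value = $1,082,646 × 0.314 = $339,950.844
Ironvale Township: $339,950.844 × 0.00542 = $1,842.53357448
Redhawk County: $339,950.844 × 0.00635 = $2,158.6878594
City of Ashport: $339,950.844 × 0.0052 = $1,767.7443888
Regional Park District: $339,950.844 × 0.001 = $339.950844
Total tax = $6,108.91666668
Effective rate = $6,108.91666668 ÷ $1,082,646 = 0.564% of market value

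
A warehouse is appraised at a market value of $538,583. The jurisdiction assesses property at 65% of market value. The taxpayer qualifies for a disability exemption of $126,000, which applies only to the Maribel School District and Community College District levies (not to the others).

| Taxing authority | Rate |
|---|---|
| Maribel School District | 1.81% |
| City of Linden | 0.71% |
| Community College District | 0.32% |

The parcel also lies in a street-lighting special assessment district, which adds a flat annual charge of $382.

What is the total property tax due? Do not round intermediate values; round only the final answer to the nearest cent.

Assessed value = $538,583 × 0.65 = $350,078.95
Maribel School District: ($350,078.95 − $126,000) × 0.0181 = $224,078.95 × 0.0181 = $4,055.828995
City of Linden: $350,078.95 × 0.0071 = $2,485.560545
Community College District: ($350,078.95 − $126,000) × 0.0032 = $224,078.95 × 0.0032 = $717.05264
Levies subtotal = $7,258.44218
Total = $7,258.44218 + $382 = $7,640.44218

$7,640.44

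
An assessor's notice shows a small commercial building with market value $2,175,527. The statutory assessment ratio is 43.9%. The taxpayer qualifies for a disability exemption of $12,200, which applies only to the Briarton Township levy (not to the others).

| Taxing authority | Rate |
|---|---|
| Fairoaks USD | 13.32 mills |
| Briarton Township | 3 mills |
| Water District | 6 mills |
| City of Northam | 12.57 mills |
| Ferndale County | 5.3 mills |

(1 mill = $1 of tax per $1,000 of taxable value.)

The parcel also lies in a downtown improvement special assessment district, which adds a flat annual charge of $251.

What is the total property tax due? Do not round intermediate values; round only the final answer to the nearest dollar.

Assessed value = $2,175,527 × 0.439 = $955,056.353
Fairoaks USD: $955,056.353 × 0.01332 = $12,721.35062196
Briarton Township: ($955,056.353 − $12,200) × 0.003 = $942,856.353 × 0.003 = $2,828.569059
Water District: $955,056.353 × 0.006 = $5,730.338118
City of Northam: $955,056.353 × 0.01257 = $12,005.05835721
Ferndale County: $955,056.353 × 0.0053 = $5,061.7986709
Levies subtotal = $38,347.11482707
Total = $38,347.11482707 + $251 = $38,598.11482707

$38,598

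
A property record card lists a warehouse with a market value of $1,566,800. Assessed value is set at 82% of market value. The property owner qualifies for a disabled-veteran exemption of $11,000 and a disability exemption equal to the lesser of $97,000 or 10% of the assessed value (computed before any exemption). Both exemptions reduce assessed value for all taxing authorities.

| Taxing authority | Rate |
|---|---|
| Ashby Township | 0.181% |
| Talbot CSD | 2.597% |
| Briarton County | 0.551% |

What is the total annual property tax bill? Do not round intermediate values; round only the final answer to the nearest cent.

Assessed value = $1,566,800 × 0.82 = $1,284,776
Disability exemption = min($97,000, 10% × $1,284,776) = min($97,000, $128,477.6) = $97,000 (dollar cap binds)
Taxable value = $1,284,776 − $11,000 − $97,000 = $1,176,776
Ashby Township: $1,176,776 × 0.00181 = $2,129.96456
Talbot CSD: $1,176,776 × 0.02597 = $30,560.87272
Briarton County: $1,176,776 × 0.00551 = $6,484.03576
Total = $39,174.87304

$39,174.87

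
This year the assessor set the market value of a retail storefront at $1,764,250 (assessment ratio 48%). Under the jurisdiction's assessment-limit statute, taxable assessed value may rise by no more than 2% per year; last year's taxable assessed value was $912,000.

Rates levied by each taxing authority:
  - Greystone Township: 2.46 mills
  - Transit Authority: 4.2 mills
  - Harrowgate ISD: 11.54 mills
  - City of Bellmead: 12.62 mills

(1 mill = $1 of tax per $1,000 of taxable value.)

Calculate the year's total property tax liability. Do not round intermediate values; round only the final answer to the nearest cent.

$26,099.61

Uncapped assessed value = $1,764,250 × 0.48 = $846,840
Cap limit = $912,000 × 1.02 = $930,240
Taxable assessed value = min($846,840, $930,240) = $846,840 (cap does not bind)
Greystone Township: $846,840 × 0.00246 = $2,083.2264
Transit Authority: $846,840 × 0.0042 = $3,556.728
Harrowgate ISD: $846,840 × 0.01154 = $9,772.5336
City of Bellmead: $846,840 × 0.01262 = $10,687.1208
Total = $26,099.6088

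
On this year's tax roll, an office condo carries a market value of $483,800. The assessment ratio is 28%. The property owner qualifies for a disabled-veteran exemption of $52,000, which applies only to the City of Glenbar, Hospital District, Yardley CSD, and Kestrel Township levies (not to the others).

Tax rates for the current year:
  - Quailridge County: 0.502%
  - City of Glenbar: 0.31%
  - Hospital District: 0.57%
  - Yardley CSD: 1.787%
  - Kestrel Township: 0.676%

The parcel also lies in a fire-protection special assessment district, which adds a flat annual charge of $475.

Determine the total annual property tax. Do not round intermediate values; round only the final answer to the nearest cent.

Assessed value = $483,800 × 0.28 = $135,464
Quailridge County: $135,464 × 0.00502 = $680.02928
City of Glenbar: ($135,464 − $52,000) × 0.0031 = $83,464 × 0.0031 = $258.7384
Hospital District: ($135,464 − $52,000) × 0.0057 = $83,464 × 0.0057 = $475.7448
Yardley CSD: ($135,464 − $52,000) × 0.01787 = $83,464 × 0.01787 = $1,491.50168
Kestrel Township: ($135,464 − $52,000) × 0.00676 = $83,464 × 0.00676 = $564.21664
Levies subtotal = $3,470.2308
Total = $3,470.2308 + $475 = $3,945.2308

$3,945.23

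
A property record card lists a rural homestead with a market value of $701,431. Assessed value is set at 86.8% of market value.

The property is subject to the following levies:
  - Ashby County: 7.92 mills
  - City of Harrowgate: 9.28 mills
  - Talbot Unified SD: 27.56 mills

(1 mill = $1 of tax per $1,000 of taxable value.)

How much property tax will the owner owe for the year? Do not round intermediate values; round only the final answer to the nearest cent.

Assessed value = $701,431 × 0.868 = $608,842.108
Ashby County: $608,842.108 × 0.00792 = $4,822.02949536
City of Harrowgate: $608,842.108 × 0.00928 = $5,650.05476224
Talbot Unified SD: $608,842.108 × 0.02756 = $16,779.68849648
Total = $4,822.02949536 + $5,650.05476224 + $16,779.68849648 = $27,251.77275408

$27,251.77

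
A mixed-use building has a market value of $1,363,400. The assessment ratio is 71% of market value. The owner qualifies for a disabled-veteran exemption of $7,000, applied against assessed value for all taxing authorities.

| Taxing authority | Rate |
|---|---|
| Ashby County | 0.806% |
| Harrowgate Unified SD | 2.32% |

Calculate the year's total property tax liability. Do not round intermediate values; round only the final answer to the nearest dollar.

Assessed value = $1,363,400 × 0.71 = $968,014
Taxable value = $968,014 − $7,000 = $961,014
Ashby County: $961,014 × 0.00806 = $7,745.77284
Harrowgate Unified SD: $961,014 × 0.0232 = $22,295.5248
Total = $7,745.77284 + $22,295.5248 = $30,041.29764

$30,041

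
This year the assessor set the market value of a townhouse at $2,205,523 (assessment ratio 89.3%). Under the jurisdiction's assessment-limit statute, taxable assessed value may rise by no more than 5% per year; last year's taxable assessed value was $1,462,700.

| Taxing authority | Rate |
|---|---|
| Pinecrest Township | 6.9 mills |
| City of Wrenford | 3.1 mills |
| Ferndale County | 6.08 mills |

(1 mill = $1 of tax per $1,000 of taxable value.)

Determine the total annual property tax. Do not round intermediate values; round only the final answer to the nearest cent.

$24,696.23

Uncapped assessed value = $2,205,523 × 0.893 = $1,969,532.039
Cap limit = $1,462,700 × 1.05 = $1,535,835
Taxable assessed value = min($1,969,532.039, $1,535,835) = $1,535,835 (cap binds)
Pinecrest Township: $1,535,835 × 0.0069 = $10,597.2615
City of Wrenford: $1,535,835 × 0.0031 = $4,761.0885
Ferndale County: $1,535,835 × 0.00608 = $9,337.8768
Total = $24,696.2268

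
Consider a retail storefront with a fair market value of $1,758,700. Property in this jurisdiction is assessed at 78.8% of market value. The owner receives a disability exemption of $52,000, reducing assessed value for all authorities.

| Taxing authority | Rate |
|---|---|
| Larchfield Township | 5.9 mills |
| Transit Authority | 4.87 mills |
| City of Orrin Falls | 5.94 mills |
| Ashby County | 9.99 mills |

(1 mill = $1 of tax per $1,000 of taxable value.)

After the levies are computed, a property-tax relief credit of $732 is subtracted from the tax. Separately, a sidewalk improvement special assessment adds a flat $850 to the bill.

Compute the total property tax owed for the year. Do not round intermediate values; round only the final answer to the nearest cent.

$35,731.94

Assessed value = $1,758,700 × 0.788 = $1,385,855.6
Taxable value = $1,385,855.6 − $52,000 = $1,333,855.6
Larchfield Township: $1,333,855.6 × 0.0059 = $7,869.74804
Transit Authority: $1,333,855.6 × 0.00487 = $6,495.876772
City of Orrin Falls: $1,333,855.6 × 0.00594 = $7,923.102264
Ashby County: $1,333,855.6 × 0.00999 = $13,325.217444
Levies subtotal = $35,613.94452
After credit = $35,613.94452 − $732 = $34,881.94452
Total = $34,881.94452 + $850 = $35,731.94452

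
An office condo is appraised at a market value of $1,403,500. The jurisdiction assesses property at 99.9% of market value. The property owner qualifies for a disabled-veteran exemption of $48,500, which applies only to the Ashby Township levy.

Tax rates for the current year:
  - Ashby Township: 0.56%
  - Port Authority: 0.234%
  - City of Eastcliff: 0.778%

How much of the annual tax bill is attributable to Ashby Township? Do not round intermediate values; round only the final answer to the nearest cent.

$7,580.14

Assessed value = $1,403,500 × 0.999 = $1,402,096.5
Ashby Township taxable value = $1,402,096.5 − $48,500 = $1,353,596.5
Ashby Township levy = $1,353,596.5 × 0.0056 = $7,580.1404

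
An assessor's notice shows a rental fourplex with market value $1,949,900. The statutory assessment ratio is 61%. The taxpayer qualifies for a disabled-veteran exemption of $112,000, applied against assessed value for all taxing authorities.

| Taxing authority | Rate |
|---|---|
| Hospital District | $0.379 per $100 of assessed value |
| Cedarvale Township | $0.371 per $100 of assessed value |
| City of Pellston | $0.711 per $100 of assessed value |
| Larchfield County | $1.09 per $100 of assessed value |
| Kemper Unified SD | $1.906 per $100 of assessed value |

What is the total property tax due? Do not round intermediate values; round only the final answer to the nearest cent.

Assessed value = $1,949,900 × 0.61 = $1,189,439
Taxable value = $1,189,439 − $112,000 = $1,077,439
Hospital District: $1,077,439 × 0.00379 = $4,083.49381
Cedarvale Township: $1,077,439 × 0.00371 = $3,997.29869
City of Pellston: $1,077,439 × 0.00711 = $7,660.59129
Larchfield County: $1,077,439 × 0.0109 = $11,744.0851
Kemper Unified SD: $1,077,439 × 0.01906 = $20,535.98734
Total = $4,083.49381 + $3,997.29869 + $7,660.59129 + $11,744.0851 + $20,535.98734 = $48,021.45623

$48,021.46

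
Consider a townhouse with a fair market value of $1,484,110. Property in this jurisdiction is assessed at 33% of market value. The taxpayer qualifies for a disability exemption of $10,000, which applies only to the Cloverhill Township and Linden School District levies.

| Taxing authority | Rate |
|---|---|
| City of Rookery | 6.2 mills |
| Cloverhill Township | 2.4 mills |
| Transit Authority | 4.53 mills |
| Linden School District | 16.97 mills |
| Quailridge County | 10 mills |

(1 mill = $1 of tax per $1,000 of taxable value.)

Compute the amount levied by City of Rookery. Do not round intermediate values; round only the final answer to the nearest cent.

$3,036.49

Assessed value = $1,484,110 × 0.33 = $489,756.3
City of Rookery taxable value = $489,756.3 (exemption does not apply)
City of Rookery levy = $489,756.3 × 0.0062 = $3,036.48906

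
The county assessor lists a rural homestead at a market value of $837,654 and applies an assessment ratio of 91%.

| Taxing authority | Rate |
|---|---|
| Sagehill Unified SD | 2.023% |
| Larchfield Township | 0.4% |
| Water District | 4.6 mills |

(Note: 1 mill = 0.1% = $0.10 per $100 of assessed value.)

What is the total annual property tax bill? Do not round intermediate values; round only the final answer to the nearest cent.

$21,976.10

Assessed value = $837,654 × 0.91 = $762,265.14
Sagehill Unified SD: $762,265.14 × 0.02023 = $15,420.6237822
Larchfield Township: $762,265.14 × 0.004 = $3,049.06056
Water District: $762,265.14 × 0.0046 = $3,506.419644
Total = $21,976.1039862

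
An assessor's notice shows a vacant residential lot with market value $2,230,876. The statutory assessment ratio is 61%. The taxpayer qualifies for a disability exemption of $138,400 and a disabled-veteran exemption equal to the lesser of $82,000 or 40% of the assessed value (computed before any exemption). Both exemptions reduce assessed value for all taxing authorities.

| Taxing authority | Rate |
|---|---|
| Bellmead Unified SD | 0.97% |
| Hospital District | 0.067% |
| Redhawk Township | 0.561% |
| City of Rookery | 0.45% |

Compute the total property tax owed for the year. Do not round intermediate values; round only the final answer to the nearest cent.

Assessed value = $2,230,876 × 0.61 = $1,360,834.36
Disabled-veteran exemption = min($82,000, 40% × $1,360,834.36) = min($82,000, $544,333.744) = $82,000 (dollar cap binds)
Taxable value = $1,360,834.36 − $138,400 − $82,000 = $1,140,434.36
Bellmead Unified SD: $1,140,434.36 × 0.0097 = $11,062.213292
Hospital District: $1,140,434.36 × 0.00067 = $764.0910212
Redhawk Township: $1,140,434.36 × 0.00561 = $6,397.8367596
City of Rookery: $1,140,434.36 × 0.0045 = $5,131.95462
Total = $23,356.0956928

$23,356.10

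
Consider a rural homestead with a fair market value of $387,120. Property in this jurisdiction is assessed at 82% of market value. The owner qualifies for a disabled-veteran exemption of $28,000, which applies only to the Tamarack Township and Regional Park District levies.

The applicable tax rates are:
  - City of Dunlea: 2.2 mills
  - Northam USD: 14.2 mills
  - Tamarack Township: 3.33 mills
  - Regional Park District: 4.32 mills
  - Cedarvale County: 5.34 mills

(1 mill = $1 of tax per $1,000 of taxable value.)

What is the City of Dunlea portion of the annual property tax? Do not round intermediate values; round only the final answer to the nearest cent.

Assessed value = $387,120 × 0.82 = $317,438.4
City of Dunlea taxable value = $317,438.4 (exemption does not apply)
City of Dunlea levy = $317,438.4 × 0.0022 = $698.36448

$698.36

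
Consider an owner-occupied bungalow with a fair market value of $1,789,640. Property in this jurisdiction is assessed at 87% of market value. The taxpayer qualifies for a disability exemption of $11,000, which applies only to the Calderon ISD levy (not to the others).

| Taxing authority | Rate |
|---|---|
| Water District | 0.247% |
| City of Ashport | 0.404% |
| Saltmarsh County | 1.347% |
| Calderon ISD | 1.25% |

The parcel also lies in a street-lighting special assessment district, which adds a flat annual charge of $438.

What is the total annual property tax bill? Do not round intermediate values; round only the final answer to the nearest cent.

Assessed value = $1,789,640 × 0.87 = $1,556,986.8
Water District: $1,556,986.8 × 0.00247 = $3,845.757396
City of Ashport: $1,556,986.8 × 0.00404 = $6,290.226672
Saltmarsh County: $1,556,986.8 × 0.01347 = $20,972.612196
Calderon ISD: ($1,556,986.8 − $11,000) × 0.0125 = $1,545,986.8 × 0.0125 = $19,324.835
Levies subtotal = $50,433.431264
Total = $50,433.431264 + $438 = $50,871.431264

$50,871.43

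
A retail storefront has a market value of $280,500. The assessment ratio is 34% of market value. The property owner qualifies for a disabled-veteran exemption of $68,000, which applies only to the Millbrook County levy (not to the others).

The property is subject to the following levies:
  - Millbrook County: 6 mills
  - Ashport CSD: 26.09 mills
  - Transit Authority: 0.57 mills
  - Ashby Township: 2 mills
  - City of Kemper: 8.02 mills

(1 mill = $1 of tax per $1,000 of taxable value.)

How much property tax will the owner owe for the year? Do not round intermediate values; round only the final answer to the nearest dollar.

Assessed value = $280,500 × 0.34 = $95,370
Millbrook County: ($95,370 − $68,000) × 0.006 = $27,370 × 0.006 = $164.22
Ashport CSD: $95,370 × 0.02609 = $2,488.2033
Transit Authority: $95,370 × 0.00057 = $54.3609
Ashby Township: $95,370 × 0.002 = $190.74
City of Kemper: $95,370 × 0.00802 = $764.8674
Total = $3,662.3916

$3,662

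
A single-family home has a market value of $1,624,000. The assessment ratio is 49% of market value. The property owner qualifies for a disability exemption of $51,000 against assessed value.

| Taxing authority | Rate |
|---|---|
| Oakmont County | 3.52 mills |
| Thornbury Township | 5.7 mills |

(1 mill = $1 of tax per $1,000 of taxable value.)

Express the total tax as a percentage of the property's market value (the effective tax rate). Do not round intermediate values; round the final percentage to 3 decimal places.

0.423%

Assessed value = $1,624,000 × 0.49 = $795,760
Taxable value = $795,760 − $51,000 = $744,760
Oakmont County: $744,760 × 0.00352 = $2,621.5552
Thornbury Township: $744,760 × 0.0057 = $4,245.132
Total tax = $6,866.6872
Effective rate = $6,866.6872 ÷ $1,624,000 = 0.423% of market value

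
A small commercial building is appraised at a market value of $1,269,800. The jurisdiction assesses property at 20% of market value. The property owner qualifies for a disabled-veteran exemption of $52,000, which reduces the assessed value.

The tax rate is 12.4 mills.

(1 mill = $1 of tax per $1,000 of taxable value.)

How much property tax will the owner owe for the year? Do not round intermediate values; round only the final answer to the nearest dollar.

Assessed value = $1,269,800 × 0.2 = $253,960
Taxable value = $253,960 − $52,000 = $201,960
Tax = $201,960 × 0.0124 = $2,504.304

$2,504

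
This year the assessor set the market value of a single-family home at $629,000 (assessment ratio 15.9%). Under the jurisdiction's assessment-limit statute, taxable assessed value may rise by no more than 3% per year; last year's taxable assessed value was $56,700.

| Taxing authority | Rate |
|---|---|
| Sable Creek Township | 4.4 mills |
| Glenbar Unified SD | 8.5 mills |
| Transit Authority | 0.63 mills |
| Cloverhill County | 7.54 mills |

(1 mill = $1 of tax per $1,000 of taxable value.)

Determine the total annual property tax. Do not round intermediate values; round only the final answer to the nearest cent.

$1,230.51

Uncapped assessed value = $629,000 × 0.159 = $100,011
Cap limit = $56,700 × 1.03 = $58,401
Taxable assessed value = min($100,011, $58,401) = $58,401 (cap binds)
Sable Creek Township: $58,401 × 0.0044 = $256.9644
Glenbar Unified SD: $58,401 × 0.0085 = $496.4085
Transit Authority: $58,401 × 0.00063 = $36.79263
Cloverhill County: $58,401 × 0.00754 = $440.34354
Total = $1,230.50907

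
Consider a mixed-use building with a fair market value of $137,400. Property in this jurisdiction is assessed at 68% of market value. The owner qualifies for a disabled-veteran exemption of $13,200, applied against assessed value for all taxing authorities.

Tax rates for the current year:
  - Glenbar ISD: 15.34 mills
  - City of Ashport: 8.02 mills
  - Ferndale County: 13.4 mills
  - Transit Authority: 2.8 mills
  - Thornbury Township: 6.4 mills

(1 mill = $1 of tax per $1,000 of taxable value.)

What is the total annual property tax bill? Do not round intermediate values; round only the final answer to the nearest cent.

Assessed value = $137,400 × 0.68 = $93,432
Taxable value = $93,432 − $13,200 = $80,232
Glenbar ISD: $80,232 × 0.01534 = $1,230.75888
City of Ashport: $80,232 × 0.00802 = $643.46064
Ferndale County: $80,232 × 0.0134 = $1,075.1088
Transit Authority: $80,232 × 0.0028 = $224.6496
Thornbury Township: $80,232 × 0.0064 = $513.4848
Total = $1,230.75888 + $643.46064 + $1,075.1088 + $224.6496 + $513.4848 = $3,687.46272

$3,687.46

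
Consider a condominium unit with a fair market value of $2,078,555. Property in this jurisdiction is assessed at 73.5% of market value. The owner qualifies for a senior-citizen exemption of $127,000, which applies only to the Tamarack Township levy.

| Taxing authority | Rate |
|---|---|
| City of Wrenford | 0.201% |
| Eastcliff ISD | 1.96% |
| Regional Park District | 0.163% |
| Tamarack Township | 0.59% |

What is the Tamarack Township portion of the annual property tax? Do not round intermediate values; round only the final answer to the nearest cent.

Assessed value = $2,078,555 × 0.735 = $1,527,737.925
Tamarack Township taxable value = $1,527,737.925 − $127,000 = $1,400,737.925
Tamarack Township levy = $1,400,737.925 × 0.0059 = $8,264.3537575

$8,264.35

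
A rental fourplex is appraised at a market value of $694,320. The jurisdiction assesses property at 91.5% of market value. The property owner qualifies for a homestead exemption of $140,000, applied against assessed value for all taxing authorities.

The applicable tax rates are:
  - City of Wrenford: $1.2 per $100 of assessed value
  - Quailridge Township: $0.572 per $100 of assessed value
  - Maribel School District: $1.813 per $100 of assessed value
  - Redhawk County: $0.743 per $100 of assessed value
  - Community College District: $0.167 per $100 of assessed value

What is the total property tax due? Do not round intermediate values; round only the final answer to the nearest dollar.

Assessed value = $694,320 × 0.915 = $635,302.8
Taxable value = $635,302.8 − $140,000 = $495,302.8
City of Wrenford: $495,302.8 × 0.012 = $5,943.6336
Quailridge Township: $495,302.8 × 0.00572 = $2,833.132016
Maribel School District: $495,302.8 × 0.01813 = $8,979.839764
Redhawk County: $495,302.8 × 0.00743 = $3,680.099804
Community College District: $495,302.8 × 0.00167 = $827.155676
Total = $5,943.6336 + $2,833.132016 + $8,979.839764 + $3,680.099804 + $827.155676 = $22,263.86086

$22,264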